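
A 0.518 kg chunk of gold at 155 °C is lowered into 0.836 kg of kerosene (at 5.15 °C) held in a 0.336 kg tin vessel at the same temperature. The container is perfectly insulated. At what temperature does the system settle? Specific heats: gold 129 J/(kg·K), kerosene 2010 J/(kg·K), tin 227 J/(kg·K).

Net heat exchanged in the isolated system is zero:
0.518·129·(T − 155) + 0.836·2010·(T − 5.15) + 0.336·227·(T − 5.15) = 0
(66.82 + 1680.4 + 76.27) T = 66.82·155 + 1680.4·5.15 + 76.27·5.15
T ≈ 10.64 °C

T_f ≈ 10.6 °C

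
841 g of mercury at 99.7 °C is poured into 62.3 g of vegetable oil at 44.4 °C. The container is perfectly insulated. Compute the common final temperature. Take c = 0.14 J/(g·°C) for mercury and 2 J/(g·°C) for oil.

T_f ≈ 71.3 °C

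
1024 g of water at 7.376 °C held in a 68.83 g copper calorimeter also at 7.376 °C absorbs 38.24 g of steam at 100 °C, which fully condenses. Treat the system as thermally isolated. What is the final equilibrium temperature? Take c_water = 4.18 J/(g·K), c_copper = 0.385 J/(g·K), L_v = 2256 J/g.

T_f ≈ 30.0 °C

Let T be the final temperature. ΣQ_i = 0:
steam→water at 100 °C releases m L_v = 38.24×2256 = 86269
  condensed water 100 °C→T: 159.84(T − 100)
  water warms: 1024×4.18×(T − 7.376) = 4280.3(T − 7.376)
  copper cup: 68.83×0.385×(T − 7.376) = 26.5(T − 7.376)
4466.7 T = 86269 + 15984 + 31767 = 134021
T ≈ 30.00 °C — below 100 °C, confirming all the steam condensed.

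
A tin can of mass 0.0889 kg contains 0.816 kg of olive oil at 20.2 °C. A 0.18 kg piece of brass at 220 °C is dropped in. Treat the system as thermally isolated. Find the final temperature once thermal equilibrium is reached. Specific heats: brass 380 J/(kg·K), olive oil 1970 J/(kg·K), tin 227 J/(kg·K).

Taking heat into each body as positive, Σ m c ΔT = 0:
0.18·380·(T − 220) + 0.816·1970·(T − 20.2) + 0.0889·227·(T − 20.2) = 0
(68.4 + 1607.5 + 20.18) T = 68.4·220 + 1607.5·20.2 + 20.18·20.2
T = 47928 / 1696.1 = 28.3 °C

T_f ≈ 28.3 °C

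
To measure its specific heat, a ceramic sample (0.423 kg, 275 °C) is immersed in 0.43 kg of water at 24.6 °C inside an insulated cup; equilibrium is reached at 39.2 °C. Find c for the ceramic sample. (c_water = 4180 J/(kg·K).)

c ≈ 263 J/(kg·K)

Let T be the final temperature. ΣQ_i = 0:
0.423·c·(39.2 − 275) + 0.43·4180·(39.2 − 24.6) = 0
-99.74 c = -26242
c = -26242/-99.74 ≈ 263.1 J/(kg·K)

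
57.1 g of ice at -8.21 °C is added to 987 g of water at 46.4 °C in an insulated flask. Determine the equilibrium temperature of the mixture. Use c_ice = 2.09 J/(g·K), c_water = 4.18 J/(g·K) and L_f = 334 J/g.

T_f ≈ 39.3 °C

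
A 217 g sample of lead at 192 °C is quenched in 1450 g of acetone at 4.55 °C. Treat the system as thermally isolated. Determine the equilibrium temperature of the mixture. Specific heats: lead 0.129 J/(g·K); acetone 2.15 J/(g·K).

T_f ≈ 6.2 °C

Let T be the final temperature. ΣQ_i = 0:
217*0.129*(T − 192) + 1450*2.15*(T − 4.55) = 0
(27.99 + 3117.5) T = 27.99*192 + 3117.5*4.55
T = 19559/3145.5 ≈ 6.22 °C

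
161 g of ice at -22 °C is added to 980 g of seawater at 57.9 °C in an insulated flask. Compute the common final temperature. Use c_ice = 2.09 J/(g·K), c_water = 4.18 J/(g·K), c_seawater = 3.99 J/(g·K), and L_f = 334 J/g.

T_f ≈ 36.1 °C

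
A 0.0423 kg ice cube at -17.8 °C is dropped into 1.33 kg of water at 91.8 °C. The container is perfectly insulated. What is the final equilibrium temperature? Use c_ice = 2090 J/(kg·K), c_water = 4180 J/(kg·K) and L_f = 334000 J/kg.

Setting the total heat transfer to zero:
ice -17.8→0 °C: 0.0423·2090·17.8 = 1573.6; fusion: m_ice L_f = 0.0423·334000 = 14128; warm the meltwater: 176.81 T; water: 5559.4(T − 91.8)
5736.2 T = 510353 − 15702 = 494651
T ≈ 86.23 °C (positive, so assuming full melt was valid).

T_f ≈ 86.2 °C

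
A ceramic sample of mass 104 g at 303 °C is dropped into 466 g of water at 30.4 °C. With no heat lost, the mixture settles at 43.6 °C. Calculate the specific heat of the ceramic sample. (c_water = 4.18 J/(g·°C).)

m_s c (T_s − T_f) = m_water c_water (T_f − T_0):
104×c×(303 − 43.6) = 466×4.18×(43.6 − 30.4)
26978 c = 25712  ⇒  c ≈ 0.9531 J/(g·°C)

c ≈ 0.953 J/(g·°C)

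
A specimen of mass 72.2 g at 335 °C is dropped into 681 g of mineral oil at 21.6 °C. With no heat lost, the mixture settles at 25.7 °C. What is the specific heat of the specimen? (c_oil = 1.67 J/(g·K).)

c ≈ 0.209 J/(g·K)

m_s c (T_s − T_f) = m_oil c_oil (T_f − T_0):
72.2×c×(335 − 25.7) = 681×1.67×(25.7 − 21.6)
22331 c = 4662.8  ⇒  c ≈ 0.2088 J/(g·K)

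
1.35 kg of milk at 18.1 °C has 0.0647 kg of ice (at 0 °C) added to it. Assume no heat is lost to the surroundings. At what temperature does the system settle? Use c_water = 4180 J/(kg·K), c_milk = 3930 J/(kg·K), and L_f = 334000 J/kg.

T_f ≈ 13.3 °C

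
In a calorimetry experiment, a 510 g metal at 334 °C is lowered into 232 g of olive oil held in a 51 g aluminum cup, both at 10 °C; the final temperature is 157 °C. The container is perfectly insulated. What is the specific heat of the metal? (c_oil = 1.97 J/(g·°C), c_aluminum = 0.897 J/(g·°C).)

c ≈ 0.819 J/(g·°C)

Conservation of energy gives ΣQ = 0:
510×c×(157 − 334) + 232×1.97×(157 − 10) + 51×0.897×(157 − 10) = 0
-90270 c = -73910
c = -73910/-90270 ≈ 0.8188 J/(g·°C)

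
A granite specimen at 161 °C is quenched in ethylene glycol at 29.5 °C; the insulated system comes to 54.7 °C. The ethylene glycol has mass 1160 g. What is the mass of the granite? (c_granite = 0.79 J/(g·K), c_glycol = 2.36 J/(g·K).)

|Q_granite| = |Q_glycol|:
m·0.79·(161 − 54.7) = 1160·2.36·(54.7 − 29.5)
83.98 m = 68988  ⇒  m ≈ 821.5 g

m ≈ 822 g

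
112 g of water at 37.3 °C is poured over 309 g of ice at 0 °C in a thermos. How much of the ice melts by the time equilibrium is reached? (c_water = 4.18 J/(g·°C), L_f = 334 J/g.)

m_melted ≈ 52.3 g

Cooling the water to 0 °C releases 112×4.18×37.3 = 17462 J.
To melt every bit of ice: 309×334 = 103206 J.
That's not enough to melt it all — equilibrium is at 0 °C with ice remaining.
Mass melted = 17462/334 ≈ 52.28 g.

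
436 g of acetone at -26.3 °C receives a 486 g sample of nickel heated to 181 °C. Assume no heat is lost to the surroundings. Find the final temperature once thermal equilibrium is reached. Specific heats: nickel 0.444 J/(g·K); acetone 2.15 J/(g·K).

T_f ≈ 12.5 °C

|Q_nickel| = |Q_acetone|:
486·0.444·(181 − T) = 436·2.15·(T − (-26.3))
215.78(181 − T) = 937.4(T − (-26.3))
1153.2 T = 14403  ⇒  T ≈ 12.49 °C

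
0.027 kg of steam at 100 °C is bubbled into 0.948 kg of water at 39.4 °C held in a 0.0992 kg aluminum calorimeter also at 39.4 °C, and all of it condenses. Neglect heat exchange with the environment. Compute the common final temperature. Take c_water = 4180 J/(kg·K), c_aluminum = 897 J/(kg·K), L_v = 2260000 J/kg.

T_f ≈ 55.7 °C

Heat gained plus heat lost sum to zero:
condense steam: −0.027·2260000 = −61020; condensed water 100 °C→T: 112.86(T − 100); water warms: 0.948·4180·(T − 39.4) = 3962.6(T − 39.4); aluminum cup: 0.0992·897·(T − 39.4) = 88.98(T − 39.4)
4164.5 T = 61020 + 11286 + 159634 = 231940
T ≈ 55.69 °C — below 100 °C, confirming all the steam condensed.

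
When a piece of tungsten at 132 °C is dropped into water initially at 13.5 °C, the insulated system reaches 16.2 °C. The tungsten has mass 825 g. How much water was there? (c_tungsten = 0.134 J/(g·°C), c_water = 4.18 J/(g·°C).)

m ≈ 1130 g

Taking heat into each body as positive, Σ m c ΔT = 0:
825×0.134×(16.2 − 132) + m×4.18×(16.2 − 13.5) = 0
11.29 m = 12802
m = 12802/11.29 ≈ 1134 g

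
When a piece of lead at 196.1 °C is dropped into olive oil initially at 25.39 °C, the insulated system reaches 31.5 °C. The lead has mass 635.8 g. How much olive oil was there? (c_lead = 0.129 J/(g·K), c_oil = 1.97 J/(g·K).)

Heat lost by the lead = heat gained by the oil:
635.8·0.129·(196.1 − 31.5) = m·1.97·(31.5 − 25.39)
12.04 m = 13500  ⇒  m ≈ 1122 g

m ≈ 1120 g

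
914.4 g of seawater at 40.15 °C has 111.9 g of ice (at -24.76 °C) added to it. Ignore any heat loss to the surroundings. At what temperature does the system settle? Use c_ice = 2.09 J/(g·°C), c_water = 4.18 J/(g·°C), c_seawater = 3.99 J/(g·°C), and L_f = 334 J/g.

T_f ≈ 25.1 °C

Heat gained plus heat lost sum to zero:
ice -24.76→0 °C: 111.9×2.09×24.76 = 5790.6; melt ice: 111.9×334 = 37375; meltwater 0→T: 111.9×4.18×T = 467.74 T; seawater: 3648.5(T − 40.15)
4116.2 T = 146486 − 43165 = 103320
T ≈ 25.10 °C — above 0 °C, consistent with complete melting.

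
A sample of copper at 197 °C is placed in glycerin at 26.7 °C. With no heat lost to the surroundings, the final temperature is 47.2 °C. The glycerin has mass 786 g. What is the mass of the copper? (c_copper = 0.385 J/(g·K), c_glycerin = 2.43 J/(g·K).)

Heat gained plus heat lost sum to zero:
m·0.385·(47.2 − 197) + 786·2.43·(47.2 − 26.7) = 0
-57.67 m = -39155
m = -39155/-57.67 ≈ 678.9 g

m ≈ 679 g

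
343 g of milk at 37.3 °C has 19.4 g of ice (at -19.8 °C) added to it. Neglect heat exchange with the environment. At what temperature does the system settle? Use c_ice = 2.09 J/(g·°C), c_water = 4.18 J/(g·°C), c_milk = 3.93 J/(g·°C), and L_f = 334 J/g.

T_f ≈ 30.1 °C

Setting the total heat transfer to zero:
warm ice to 0 °C: 19.4×2.09×(0 − (-19.8)) = 802.81; melt ice: 19.4×334 = 6479.6; warm the meltwater: 81.09 T; milk: 1348(T − 37.3)
1429.1 T = 50280 − 7282.4 = 42998
T ≈ 30.09 °C — above 0 °C, consistent with complete melting.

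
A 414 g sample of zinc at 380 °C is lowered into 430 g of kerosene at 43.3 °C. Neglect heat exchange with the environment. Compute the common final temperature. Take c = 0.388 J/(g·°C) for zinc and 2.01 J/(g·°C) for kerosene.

T_f ≈ 96.1 °C

Setting the total heat transfer to zero:
414*0.388*(T − 380) + 430*2.01*(T − 43.3) = 0
160.63(T − 380) + 864.3(T − 43.3) = 0
1024.9 T = 98464
T = 98464/1024.9 ≈ 96.07 °C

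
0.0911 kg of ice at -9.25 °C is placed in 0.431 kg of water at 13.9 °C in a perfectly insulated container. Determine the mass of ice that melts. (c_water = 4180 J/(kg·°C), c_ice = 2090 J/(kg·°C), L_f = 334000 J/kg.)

Heat available from the water dropping to 0 °C: 0.431·4180·13.9 = 25042 J.
Warming the ice to 0 °C takes 0.0911·2090·9.25 = 1761.2 J, leaving 23281 J for melting.
Melting all 0.0911 kg of ice would need 0.0911·334000 = 30427 J.
That's not enough to melt it all — equilibrium is at 0 °C with ice remaining.
m_melt = 23281 / L_f = 0.0697 kg.

m_melted ≈ 0.0697 kg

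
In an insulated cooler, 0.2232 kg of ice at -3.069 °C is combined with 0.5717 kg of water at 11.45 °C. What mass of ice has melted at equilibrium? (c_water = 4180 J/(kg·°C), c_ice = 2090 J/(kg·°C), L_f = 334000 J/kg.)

m_melted ≈ 0.0776 kg

Water can give up m c ΔT = 0.5717·4180·11.45 = 27362 J before reaching 0 °C.
Warming the ice to 0 °C takes 0.2232·2090·3.069 = 1431.7 J, leaving 25930 J for melting.
Melting all 0.2232 kg of ice would need 0.2232·334000 = 74549 J.
25930 J < 74549 J, so only part of the ice melts and the system sits at 0 °C.
Mass melted = 25930/334000 ≈ 0.07764 kg.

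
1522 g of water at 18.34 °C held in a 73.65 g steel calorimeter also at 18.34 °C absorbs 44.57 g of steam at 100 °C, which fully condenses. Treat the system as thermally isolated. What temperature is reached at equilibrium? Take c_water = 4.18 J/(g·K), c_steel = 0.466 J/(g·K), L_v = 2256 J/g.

Taking heat into each body as positive, Σ m c ΔT = 0:
condense steam: −44.57·2256 = −100550; condensed water 100 °C→T: 186.3(T − 100); water warms: 1522·4.18·(T − 18.34) = 6362(T − 18.34); steel cup: 73.65·0.466·(T − 18.34) = 34.32(T − 18.34)
6582.6 T = 100550 + 18630 + 117308 = 236488
T ≈ 35.93 °C — below 100 °C, confirming all the steam condensed.

T_f ≈ 35.9 °C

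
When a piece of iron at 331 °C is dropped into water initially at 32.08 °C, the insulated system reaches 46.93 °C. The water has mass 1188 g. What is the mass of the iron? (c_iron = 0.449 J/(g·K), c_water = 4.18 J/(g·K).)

Net heat exchanged in the isolated system is zero:
m×0.449×(46.93 − 331) + 1188×4.18×(46.93 − 32.08) = 0
-127.55 m = -73743
m = -73743/-127.55 ≈ 578.2 g

m ≈ 578 g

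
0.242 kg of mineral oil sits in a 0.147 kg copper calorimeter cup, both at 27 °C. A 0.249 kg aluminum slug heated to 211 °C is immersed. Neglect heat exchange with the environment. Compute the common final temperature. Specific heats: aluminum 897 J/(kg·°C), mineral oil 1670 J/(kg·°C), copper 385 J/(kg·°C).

Heat gained plus heat lost sum to zero:
0.249×897×(T − 211) + 0.242×1670×(T − 27) + 0.147×385×(T − 27) = 0
684.09 T = 59567
T = 59567 / 684.09 = 87.1 °C

T_f ≈ 87.1 °C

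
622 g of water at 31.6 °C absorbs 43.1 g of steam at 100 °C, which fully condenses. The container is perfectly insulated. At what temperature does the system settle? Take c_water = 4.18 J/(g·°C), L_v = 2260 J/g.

T_f ≈ 71.1 °C

Energy conservation, ΣQ = 0:
latent heat released on condensation: 43.1×2260 = 97406
  condensed water 100 °C→T: 180.16(T − 100)
  original water: 2600(T − 31.6)
2780.1 T = 97406 + 18016 + 82159 = 197581
T ≈ 71.07 °C — below 100 °C, confirming all the steam condensed.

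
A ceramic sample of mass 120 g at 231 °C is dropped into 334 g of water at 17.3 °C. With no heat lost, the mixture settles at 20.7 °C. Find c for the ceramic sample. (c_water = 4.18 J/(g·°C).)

c ≈ 0.188 J/(g·°C)

Setting the total heat transfer to zero:
120·c·(20.7 − 231) + 334·4.18·(20.7 − 17.3) = 0
-25236 c = -4746.8
c = -4746.8/-25236 ≈ 0.1881 J/(g·°C)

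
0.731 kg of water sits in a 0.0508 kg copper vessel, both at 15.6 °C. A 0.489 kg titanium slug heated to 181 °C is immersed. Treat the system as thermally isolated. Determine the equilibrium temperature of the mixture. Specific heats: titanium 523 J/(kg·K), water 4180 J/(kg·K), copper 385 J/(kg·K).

Energy conservation, ΣQ = 0:
0.489×523×(T − 181) + 0.731×4180×(T − 15.6) + 0.0508×385×(T − 15.6) = 0
(255.75 + 3055.6 + 19.56) T = 255.75×181 + 3055.6×15.6 + 19.56×15.6
T ≈ 28.30 °C

T_f ≈ 28.3 °C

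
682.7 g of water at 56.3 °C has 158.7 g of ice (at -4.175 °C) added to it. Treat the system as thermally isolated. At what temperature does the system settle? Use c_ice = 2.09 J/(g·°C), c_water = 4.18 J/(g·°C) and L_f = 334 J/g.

Taking heat into each body as positive, Σ m c ΔT = 0:
ice -4.175→0 °C: 158.7×2.09×4.175 = 1384.8; latent heat to melt: 158.7×334 = 53006; warm the meltwater: 663.37 T; water cools: 682.7×4.18×(T − 56.3) = 2853.7(T − 56.3)
3517.1 T = 160663 − 54391 = 106272
T ≈ 30.22 °C. Since T > 0 °C, the all-ice-melts assumption holds.

T_f ≈ 30.2 °C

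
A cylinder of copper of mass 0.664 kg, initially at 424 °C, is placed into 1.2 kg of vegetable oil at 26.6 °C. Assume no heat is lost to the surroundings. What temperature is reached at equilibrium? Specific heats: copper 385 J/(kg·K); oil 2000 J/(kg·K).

T_f ≈ 64.9 °C

Net heat exchanged in the isolated system is zero:
0.664×385×(T − 424) + 1.2×2000×(T − 26.6) = 0
255.64(T − 424) + 2400(T − 26.6) = 0
(255.64 + 2400) T = 255.64×424 + 2400×26.6
T = 172231 / 2655.6 = 64.9 °C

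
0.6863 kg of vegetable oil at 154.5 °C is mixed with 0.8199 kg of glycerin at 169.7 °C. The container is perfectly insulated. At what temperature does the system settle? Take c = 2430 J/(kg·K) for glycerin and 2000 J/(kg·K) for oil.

T_f ≈ 163.5 °C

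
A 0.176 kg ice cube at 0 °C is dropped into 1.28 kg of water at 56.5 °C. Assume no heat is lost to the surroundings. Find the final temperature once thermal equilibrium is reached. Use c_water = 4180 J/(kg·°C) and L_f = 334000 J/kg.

Conservation of energy gives ΣQ = 0:
latent heat to melt: 0.176·334000 = 58784
  meltwater 0→T: 0.176·4180·T = 735.68 T
  water cools: 1.28·4180·(T − 56.5) = 5350.4(T − 56.5)
6086.1 T = 302298 − 58784 = 243514
T ≈ 40.01 °C (positive, so assuming full melt was valid).

T_f ≈ 40.0 °C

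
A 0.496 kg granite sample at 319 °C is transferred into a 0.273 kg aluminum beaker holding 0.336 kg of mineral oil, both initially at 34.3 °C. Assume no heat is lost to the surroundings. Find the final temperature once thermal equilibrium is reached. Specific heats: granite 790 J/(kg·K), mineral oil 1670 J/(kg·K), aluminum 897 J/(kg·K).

Net heat exchanged in the isolated system is zero:
0.496·790·(T − 319) + 0.336·1670·(T − 34.3) + 0.273·897·(T − 34.3) = 0
391.84(T − 319) + 561.12(T − 34.3) + 244.88(T − 34.3) = 0
(391.84 + 561.12 + 244.88) T = 391.84·319 + 561.12·34.3 + 244.88·34.3
T = 152643/1197.8 ≈ 127.43 °C

T_f ≈ 127.4 °C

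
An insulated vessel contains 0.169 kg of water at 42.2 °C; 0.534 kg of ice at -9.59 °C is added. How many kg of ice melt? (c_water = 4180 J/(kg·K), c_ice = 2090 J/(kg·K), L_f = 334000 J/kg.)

m_melted ≈ 0.0572 kg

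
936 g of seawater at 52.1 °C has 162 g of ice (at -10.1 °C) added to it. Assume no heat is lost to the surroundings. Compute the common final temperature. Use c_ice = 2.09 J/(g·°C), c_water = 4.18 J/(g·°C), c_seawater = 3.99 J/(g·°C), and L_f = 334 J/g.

T_f ≈ 31.1 °C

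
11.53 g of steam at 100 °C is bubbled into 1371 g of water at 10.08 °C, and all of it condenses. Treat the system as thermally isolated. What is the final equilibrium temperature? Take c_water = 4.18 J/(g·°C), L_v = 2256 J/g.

T_f ≈ 15.3 °C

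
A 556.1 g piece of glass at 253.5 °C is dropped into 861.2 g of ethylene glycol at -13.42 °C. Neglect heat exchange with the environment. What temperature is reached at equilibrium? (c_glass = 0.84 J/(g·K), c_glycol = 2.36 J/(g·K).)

T_f ≈ 36.5 °C

Taking heat into each body as positive, Σ m c ΔT = 0:
556.1×0.84×(T − 253.5) + 861.2×2.36×(T − (-13.42)) = 0
2499.6 T = 91141
T = 91141 / 2499.6 = 36.5 °C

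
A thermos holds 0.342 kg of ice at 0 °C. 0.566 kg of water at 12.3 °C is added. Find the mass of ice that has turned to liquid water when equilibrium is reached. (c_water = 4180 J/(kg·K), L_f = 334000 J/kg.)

m_melted ≈ 0.0871 kg

Cooling the water to 0 °C releases 0.566×4180×12.3 = 29100 J.
Melting all 0.342 kg of ice would need 0.342×334000 = 114228 J.
Since 29100 < 114228 J, not all the ice melts; equilibrium is at 0 °C.
m_melt = 29100 / L_f = 0.08713 kg.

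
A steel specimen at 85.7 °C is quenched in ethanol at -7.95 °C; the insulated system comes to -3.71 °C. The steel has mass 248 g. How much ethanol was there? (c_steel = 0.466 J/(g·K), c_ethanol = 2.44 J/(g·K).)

m ≈ 999 g

Setting the total heat transfer to zero:
248×0.466×(-3.71 − 85.7) + m×2.44×(-3.71 − (-7.95)) = 0
10.35 m = 10333
m = 10333/10.35 ≈ 998.8 g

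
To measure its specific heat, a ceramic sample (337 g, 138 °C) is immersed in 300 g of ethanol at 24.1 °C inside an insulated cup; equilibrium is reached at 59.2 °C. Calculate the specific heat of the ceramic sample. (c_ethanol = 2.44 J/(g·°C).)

Heat lost by the ceramic sample = heat gained by the ethanol:
337×c×(138 − 59.2) = 300×2.44×(59.2 − 24.1)
26556 c = 25693  ⇒  c ≈ 0.9675 J/(g·°C)

c ≈ 0.968 J/(g·°C)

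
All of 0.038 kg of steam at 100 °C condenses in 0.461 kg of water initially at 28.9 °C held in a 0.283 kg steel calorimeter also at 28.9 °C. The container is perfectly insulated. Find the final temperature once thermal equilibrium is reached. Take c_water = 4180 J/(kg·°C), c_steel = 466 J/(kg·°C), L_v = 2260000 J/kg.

Conservation of energy gives ΣQ = 0:
condense steam: −0.038·2260000 = −85880; condensed water 100 °C→T: 158.84(T − 100); water warms: 0.461·4180·(T − 28.9) = 1927(T − 28.9); steel cup: 0.283·466·(T − 28.9) = 131.88(T − 28.9)
2217.7 T = 85880 + 15884 + 59501 = 161265
T ≈ 72.72 °C (< 100 °C, so full condensation is consistent).

T_f ≈ 72.7 °C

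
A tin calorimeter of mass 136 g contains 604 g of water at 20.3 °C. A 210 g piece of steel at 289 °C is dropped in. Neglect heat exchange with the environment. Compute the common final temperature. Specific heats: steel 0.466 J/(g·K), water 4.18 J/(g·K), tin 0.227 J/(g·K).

T_f ≈ 30.2 °C

Setting the total heat transfer to zero:
210·0.466·(T − 289) + 604·4.18·(T − 20.3) + 136·0.227·(T − 20.3) = 0
(97.86 + 2524.7 + 30.87) T = 97.86·289 + 2524.7·20.3 + 30.87·20.3
T = 80160/2653.5 ≈ 30.21 °C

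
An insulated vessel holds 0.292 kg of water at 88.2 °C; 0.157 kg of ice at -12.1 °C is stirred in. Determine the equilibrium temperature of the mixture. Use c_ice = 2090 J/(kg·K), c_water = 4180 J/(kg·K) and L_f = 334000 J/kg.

T_f ≈ 27.3 °C

Sum of m c ΔT and latent-heat terms is zero:
ice -12.1→0 °C: 0.157×2090×12.1 = 3970.4
  melt ice: 0.157×334000 = 52438
  meltwater 0→T: 0.157×4180×T = 656.26 T
  water cools: 0.292×4180×(T − 88.2) = 1220.6(T − 88.2)
1876.8 T = 107653 − 56408 = 51245
T ≈ 27.30 °C — above 0 °C, consistent with complete melting.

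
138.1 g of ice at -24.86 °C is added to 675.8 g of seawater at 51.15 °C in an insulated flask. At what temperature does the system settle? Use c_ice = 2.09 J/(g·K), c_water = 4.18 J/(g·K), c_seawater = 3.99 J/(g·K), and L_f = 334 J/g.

Setting the total heat transfer to zero:
warm ice to 0 °C: 138.1·2.09·(0 − (-24.86)) = 7175.3
  fusion: m_ice L_f = 138.1·334 = 46125
  meltwater 0→T: 138.1·4.18·T = 577.26 T
  seawater cools: 675.8·3.99·(T − 51.15) = 2696.4(T − 51.15)
3273.7 T = 137923 − 53301 = 84622
T ≈ 25.85 °C (positive, so assuming full melt was valid).

T_f ≈ 25.8 °C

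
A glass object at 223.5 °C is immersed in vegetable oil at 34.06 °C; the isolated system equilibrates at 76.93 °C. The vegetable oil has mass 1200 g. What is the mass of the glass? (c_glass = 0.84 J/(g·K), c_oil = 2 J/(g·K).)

m ≈ 836 g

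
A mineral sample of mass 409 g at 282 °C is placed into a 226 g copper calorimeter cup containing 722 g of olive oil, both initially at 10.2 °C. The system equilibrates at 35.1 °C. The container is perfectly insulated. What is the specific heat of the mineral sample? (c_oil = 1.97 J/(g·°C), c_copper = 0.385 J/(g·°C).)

c ≈ 0.372 J/(g·°C)

Setting the total heat transfer to zero:
409×c×(35.1 − 282) + 722×1.97×(35.1 − 10.2) + 226×0.385×(35.1 − 10.2) = 0
-100982 c = -37583
c = -37583/-100982 ≈ 0.3722 J/(g·°C)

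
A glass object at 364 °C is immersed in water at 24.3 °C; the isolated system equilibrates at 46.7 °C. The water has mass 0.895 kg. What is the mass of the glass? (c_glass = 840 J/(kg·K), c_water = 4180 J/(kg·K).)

|Q_glass| = |Q_water|:
m×840×(364 − 46.7) = 0.895×4180×(46.7 − 24.3)
266532 m = 83801  ⇒  m ≈ 0.3144 kg

m ≈ 0.314 kg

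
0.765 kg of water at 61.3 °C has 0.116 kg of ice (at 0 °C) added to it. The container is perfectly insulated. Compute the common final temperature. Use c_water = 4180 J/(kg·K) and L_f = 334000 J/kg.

Energy conservation, ΣQ = 0:
melt ice: 0.116×334000 = 38744; warm the meltwater: 484.88 T; water: 3197.7(T − 61.3)
3682.6 T = 196019 − 38744 = 157275
T ≈ 42.71 °C. Since T > 0 °C, the all-ice-melts assumption holds.

T_f ≈ 42.7 °C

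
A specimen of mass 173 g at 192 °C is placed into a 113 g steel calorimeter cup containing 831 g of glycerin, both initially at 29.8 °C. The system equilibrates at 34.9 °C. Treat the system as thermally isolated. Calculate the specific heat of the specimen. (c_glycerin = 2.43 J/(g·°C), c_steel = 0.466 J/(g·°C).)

c ≈ 0.389 J/(g·°C)

Setting the total heat transfer to zero:
173×c×(34.9 − 192) + 831×2.43×(34.9 − 29.8) + 113×0.466×(34.9 − 29.8) = 0
-27178 c = -10567
c = -10567/-27178 ≈ 0.3888 J/(g·°C)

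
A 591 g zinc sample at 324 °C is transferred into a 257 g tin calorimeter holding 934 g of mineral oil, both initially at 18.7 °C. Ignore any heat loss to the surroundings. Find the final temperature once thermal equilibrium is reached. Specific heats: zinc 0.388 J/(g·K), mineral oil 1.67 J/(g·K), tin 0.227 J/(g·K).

T_f ≈ 56.6 °C

Net heat exchanged in the isolated system is zero:
591·0.388·(T − 324) + 934·1.67·(T − 18.7) + 257·0.227·(T − 18.7) = 0
229.31(T − 324) + 1559.8(T − 18.7) + 58.34(T − 18.7) = 0
(229.31 + 1559.8 + 58.34) T = 229.31·324 + 1559.8·18.7 + 58.34·18.7
T ≈ 56.59 °C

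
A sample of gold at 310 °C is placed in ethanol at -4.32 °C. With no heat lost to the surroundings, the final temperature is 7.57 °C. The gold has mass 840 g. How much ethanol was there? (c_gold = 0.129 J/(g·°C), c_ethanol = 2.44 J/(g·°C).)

Net heat exchanged in the isolated system is zero:
840·0.129·(7.57 − 310) + m·2.44·(7.57 − (-4.32)) = 0
29.01 m = 32771
m = 32771/29.01 ≈ 1130 g

m ≈ 1130 g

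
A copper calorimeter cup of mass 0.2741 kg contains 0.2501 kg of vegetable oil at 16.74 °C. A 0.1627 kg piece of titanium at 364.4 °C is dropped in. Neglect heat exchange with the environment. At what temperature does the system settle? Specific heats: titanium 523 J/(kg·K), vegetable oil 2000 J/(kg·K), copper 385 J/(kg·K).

T_f ≈ 59.6 °C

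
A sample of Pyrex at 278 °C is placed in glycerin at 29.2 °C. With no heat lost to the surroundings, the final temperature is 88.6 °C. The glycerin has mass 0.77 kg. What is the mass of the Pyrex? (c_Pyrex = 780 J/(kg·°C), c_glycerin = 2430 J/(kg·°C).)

m ≈ 0.752 kg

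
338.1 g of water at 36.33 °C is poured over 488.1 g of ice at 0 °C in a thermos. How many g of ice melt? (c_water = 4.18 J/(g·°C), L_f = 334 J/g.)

m_melted ≈ 154 g

Heat available from the water dropping to 0 °C: 338.1·4.18·36.33 = 51344 J.
Melting all 488.1 g of ice would need 488.1·334 = 163025 J.
Since 51344 < 163025 J, not all the ice melts; equilibrium is at 0 °C.
Mass melted = 51344/334 ≈ 153.7 g.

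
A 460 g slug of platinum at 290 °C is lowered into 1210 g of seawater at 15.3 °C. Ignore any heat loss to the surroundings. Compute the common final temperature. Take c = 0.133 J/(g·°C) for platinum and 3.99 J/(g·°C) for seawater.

With ΣQ=0 the equilibrium temperature is the m·c-weighted mean:
T_f = (61.18·290 + 4827.9·15.3) / (61.18 + 4827.9)
    = 91609 / 4889.1 ≈ 18.74 °C

T_f ≈ 18.7 °C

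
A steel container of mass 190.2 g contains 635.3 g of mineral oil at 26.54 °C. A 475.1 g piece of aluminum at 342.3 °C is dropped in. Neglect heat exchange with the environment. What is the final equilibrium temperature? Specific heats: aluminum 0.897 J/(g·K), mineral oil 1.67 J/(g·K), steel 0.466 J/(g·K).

T_f ≈ 111.9 °C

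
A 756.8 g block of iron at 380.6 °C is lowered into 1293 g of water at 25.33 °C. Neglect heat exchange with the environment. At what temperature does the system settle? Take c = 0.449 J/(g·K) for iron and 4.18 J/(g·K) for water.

Energy conservation, ΣQ = 0:
756.8*0.449*(T − 380.6) + 1293*4.18*(T − 25.33) = 0
339.8(T − 380.6) + 5404.7(T − 25.33) = 0
(339.8 + 5404.7) T = 339.8*380.6 + 5404.7*25.33
T ≈ 46.35 °C

T_f ≈ 46.3 °C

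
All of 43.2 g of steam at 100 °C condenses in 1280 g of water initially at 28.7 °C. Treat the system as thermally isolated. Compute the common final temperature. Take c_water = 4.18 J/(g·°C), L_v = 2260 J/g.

T_f ≈ 48.7 °C

Energy balance with sensible and latent terms:
condense steam: −43.2·2260 = −97632
  condensed water 100 °C→T: 180.58(T − 100)
  original water: 5350.4(T − 28.7)
5531 T = 97632 + 18058 + 153556 = 269246
T ≈ 48.68 °C — below 100 °C, confirming all the steam condensed.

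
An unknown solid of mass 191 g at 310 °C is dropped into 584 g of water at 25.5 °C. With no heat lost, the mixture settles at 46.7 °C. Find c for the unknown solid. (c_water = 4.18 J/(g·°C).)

Heat gained plus heat lost sum to zero:
191·c·(46.7 − 310) + 584·4.18·(46.7 − 25.5) = 0
-50290 c = -51752
c = -51752/-50290 ≈ 1.029 J/(g·°C)

c ≈ 1.03 J/(g·°C)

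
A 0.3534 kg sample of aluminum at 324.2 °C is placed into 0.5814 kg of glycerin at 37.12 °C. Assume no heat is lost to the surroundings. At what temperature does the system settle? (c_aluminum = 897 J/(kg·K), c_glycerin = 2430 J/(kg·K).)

T_f ≈ 89.7 °C

Heat lost by the aluminum equals heat gained by the glycerin:
0.3534×897×(324.2 − T) = 0.5814×2430×(T − 37.12)
317(324.2 − T) = 1412.8(T − 37.12)
1729.8 T = 155215  ⇒  T ≈ 89.73 °C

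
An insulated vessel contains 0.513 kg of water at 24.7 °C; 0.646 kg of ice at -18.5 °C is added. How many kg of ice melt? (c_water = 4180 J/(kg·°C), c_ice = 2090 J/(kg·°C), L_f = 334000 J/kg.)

m_melted ≈ 0.0838 kg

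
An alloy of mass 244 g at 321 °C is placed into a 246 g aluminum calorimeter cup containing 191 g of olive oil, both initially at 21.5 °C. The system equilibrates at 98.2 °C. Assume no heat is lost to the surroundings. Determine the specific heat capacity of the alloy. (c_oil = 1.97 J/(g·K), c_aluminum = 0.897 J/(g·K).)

c ≈ 0.842 J/(g·K)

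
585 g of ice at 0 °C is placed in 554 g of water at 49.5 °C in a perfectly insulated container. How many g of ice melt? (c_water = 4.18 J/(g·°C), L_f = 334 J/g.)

Cooling the water to 0 °C releases 554×4.18×49.5 = 114628 J.
Melting all 585 g of ice would need 585×334 = 195390 J.
That's not enough to melt it all — equilibrium is at 0 °C with ice remaining.
m_melt = 114628 / L_f = 343.2 g.

m_melted ≈ 343 g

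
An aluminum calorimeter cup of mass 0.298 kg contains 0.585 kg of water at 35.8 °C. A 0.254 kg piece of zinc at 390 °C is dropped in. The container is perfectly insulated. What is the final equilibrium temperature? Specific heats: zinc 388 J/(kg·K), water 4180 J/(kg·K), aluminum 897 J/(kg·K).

T_f is the heat-capacity-weighted average of the initial temperatures:
T_f = (98.55*390 + 2445.3*35.8 + 267.31*35.8) / (98.55 + 2445.3 + 267.31)
    = 135547 / 2811.2 ≈ 48.22 °C

T_f ≈ 48.2 °C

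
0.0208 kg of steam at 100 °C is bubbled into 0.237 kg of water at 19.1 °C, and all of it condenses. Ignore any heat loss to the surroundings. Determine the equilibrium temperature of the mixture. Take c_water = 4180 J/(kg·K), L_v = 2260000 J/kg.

Taking heat into each body as positive, Σ m c ΔT = 0:
condense steam: −0.0208×2260000 = −47008; condensed water 100 °C→T: 86.94(T − 100); water warms: 0.237×4180×(T − 19.1) = 990.66(T − 19.1)
1077.6 T = 47008 + 8694.4 + 18922 = 74624
T ≈ 69.25 °C — below 100 °C, confirming all the steam condensed.

T_f ≈ 69.2 °C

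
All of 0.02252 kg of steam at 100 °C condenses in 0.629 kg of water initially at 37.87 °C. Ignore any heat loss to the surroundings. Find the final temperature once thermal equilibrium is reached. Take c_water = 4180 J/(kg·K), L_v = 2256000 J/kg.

Heat gained plus heat lost sum to zero:
condense steam: −0.02252·2256000 = −50805; condensed water 100 °C→T: 94.13(T − 100); water warms: 0.629·4180·(T − 37.87) = 2629.2(T − 37.87)
2723.4 T = 50805 + 9413.4 + 99569 = 159787
T ≈ 58.67 °C (< 100 °C, so full condensation is consistent).

T_f ≈ 58.7 °C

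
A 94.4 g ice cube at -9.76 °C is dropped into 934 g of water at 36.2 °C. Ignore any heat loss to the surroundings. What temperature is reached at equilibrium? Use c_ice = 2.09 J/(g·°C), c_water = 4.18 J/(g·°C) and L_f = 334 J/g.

T_f ≈ 25.1 °C

Taking heat into each body as positive, Σ m c ΔT = 0:
warm ice to 0 °C: 94.4×2.09×(0 − (-9.76)) = 1925.6; latent heat to melt: 94.4×334 = 31530; warm the meltwater: 394.59 T; water cools: 934×4.18×(T − 36.2) = 3904.1(T − 36.2)
4298.7 T = 141329 − 33455 = 107874
T ≈ 25.09 °C. Since T > 0 °C, the all-ice-melts assumption holds.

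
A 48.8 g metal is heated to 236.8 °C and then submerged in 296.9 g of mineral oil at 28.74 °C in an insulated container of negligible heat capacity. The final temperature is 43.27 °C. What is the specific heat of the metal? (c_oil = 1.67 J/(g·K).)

c ≈ 0.763 J/(g·K)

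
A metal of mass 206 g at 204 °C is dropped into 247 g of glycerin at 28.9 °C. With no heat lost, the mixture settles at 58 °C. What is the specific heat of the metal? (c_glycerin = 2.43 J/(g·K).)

Net heat exchanged in the isolated system is zero:
206×c×(58 − 204) + 247×2.43×(58 − 28.9) = 0
-30076 c = -17466
c = -17466/-30076 ≈ 0.5807 J/(g·K)

c ≈ 0.581 J/(g·K)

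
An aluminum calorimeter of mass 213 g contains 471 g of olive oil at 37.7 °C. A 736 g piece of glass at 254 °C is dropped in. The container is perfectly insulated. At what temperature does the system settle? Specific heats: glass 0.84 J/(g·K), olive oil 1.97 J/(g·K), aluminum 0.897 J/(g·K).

Net heat exchanged in the isolated system is zero:
736*0.84*(T − 254) + 471*1.97*(T − 37.7) + 213*0.897*(T − 37.7) = 0
618.24(T − 254) + 927.87(T − 37.7) + 191.06(T − 37.7) = 0
(618.24 + 927.87 + 191.06) T = 618.24*254 + 927.87*37.7 + 191.06*37.7
T ≈ 114.68 °C

T_f ≈ 114.7 °C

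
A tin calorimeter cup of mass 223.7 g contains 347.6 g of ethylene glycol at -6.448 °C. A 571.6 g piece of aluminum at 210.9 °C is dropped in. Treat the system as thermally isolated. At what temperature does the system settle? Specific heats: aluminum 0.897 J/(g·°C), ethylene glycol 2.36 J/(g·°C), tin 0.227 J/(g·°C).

Taking heat into each body as positive, Σ m c ΔT = 0:
571.6*0.897*(T − 210.9) + 347.6*2.36*(T − (-6.448)) + 223.7*0.227*(T − (-6.448)) = 0
(512.73 + 820.34 + 50.78) T = 512.73*210.9 + 820.34*(-6.448) + 50.78*(-6.448)
T ≈ 74.08 °C

T_f ≈ 74.1 °C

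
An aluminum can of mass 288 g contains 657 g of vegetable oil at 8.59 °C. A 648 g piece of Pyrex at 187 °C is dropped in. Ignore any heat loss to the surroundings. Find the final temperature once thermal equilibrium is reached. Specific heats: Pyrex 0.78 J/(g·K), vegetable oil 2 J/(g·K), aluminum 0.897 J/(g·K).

T_f ≈ 52.0 °C

Taking heat into each body as positive, Σ m c ΔT = 0:
648·0.78·(T − 187) + 657·2·(T − 8.59) + 288·0.897·(T − 8.59) = 0
505.44(T − 187) + 1314(T − 8.59) + 258.34(T − 8.59) = 0
2077.8 T = 108024
T = 108024/2077.8 ≈ 51.99 °C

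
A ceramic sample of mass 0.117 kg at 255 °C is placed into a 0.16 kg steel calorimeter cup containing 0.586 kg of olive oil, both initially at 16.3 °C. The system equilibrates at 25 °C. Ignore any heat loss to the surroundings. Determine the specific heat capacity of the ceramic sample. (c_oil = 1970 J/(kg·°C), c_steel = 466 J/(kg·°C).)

c ≈ 397 J/(kg·°C)

Energy conservation, ΣQ = 0:
0.117·c·(25 − 255) + 0.586·1970·(25 − 16.3) + 0.16·466·(25 − 16.3) = 0
-26.91 c = -10692
c = -10692/-26.91 ≈ 397.3 J/(kg·°C)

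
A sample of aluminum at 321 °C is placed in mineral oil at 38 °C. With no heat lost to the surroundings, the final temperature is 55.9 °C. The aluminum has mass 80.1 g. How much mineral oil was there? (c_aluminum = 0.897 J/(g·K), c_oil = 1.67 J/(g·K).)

Heat lost by the aluminum = heat gained by the oil:
80.1×0.897×(321 − 55.9) = m×1.67×(55.9 − 38)
29.89 m = 19047  ⇒  m ≈ 637.2 g

m ≈ 637 g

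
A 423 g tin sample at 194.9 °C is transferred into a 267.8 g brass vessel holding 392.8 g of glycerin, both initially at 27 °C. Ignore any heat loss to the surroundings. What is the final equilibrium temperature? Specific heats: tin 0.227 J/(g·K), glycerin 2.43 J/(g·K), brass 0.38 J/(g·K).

T_f ≈ 41.0 °C

Taking heat into each body as positive, Σ m c ΔT = 0:
423×0.227×(T − 194.9) + 392.8×2.43×(T − 27) + 267.8×0.38×(T − 27) = 0
1152.3 T = 47234
T = 47234 / 1152.3 = 41 °C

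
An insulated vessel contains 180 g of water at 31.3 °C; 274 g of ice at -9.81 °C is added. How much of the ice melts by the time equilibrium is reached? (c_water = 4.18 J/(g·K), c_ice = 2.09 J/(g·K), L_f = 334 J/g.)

Cooling the water to 0 °C releases 180·4.18·31.3 = 23550 J.
Warming the ice to 0 °C takes 274·2.09·9.81 = 5617.8 J, leaving 17932 J for melting.
Melting all 274 g of ice would need 274·334 = 91516 J.
That's not enough to melt it all — equilibrium is at 0 °C with ice remaining.
Mass melted = 17932/334 ≈ 53.69 g.

m_melted ≈ 53.7 g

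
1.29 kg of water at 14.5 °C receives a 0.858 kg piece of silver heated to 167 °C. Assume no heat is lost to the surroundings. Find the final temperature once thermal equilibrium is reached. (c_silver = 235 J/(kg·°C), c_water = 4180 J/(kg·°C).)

T_f ≈ 20.0 °C

|Q_silver| = |Q_water|:
0.858·235·(167 − T) = 1.29·4180·(T − 14.5)
201.63(167 − T) = 5392.2(T − 14.5)
5593.8 T = 111859  ⇒  T ≈ 20.00 °C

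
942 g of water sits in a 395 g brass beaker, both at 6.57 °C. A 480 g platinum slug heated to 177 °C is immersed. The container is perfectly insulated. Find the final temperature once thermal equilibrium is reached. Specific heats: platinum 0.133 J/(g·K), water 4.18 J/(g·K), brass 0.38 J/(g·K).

T_f ≈ 9.2 °C

Setting the total heat transfer to zero:
480×0.133×(T − 177) + 942×4.18×(T − 6.57) + 395×0.38×(T − 6.57) = 0
63.84(T − 177) + 3937.6(T − 6.57) + 150.1(T − 6.57) = 0
4151.5 T = 38156
T = 38156/4151.5 ≈ 9.19 °C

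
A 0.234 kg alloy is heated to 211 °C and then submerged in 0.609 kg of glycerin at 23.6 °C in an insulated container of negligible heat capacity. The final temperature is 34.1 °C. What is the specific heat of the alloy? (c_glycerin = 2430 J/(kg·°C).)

c ≈ 375 J/(kg·°C)

Heat lost by the alloy = heat gained by the glycerin:
0.234·c·(211 − 34.1) = 0.609·2430·(34.1 − 23.6)
41.39 c = 15539  ⇒  c ≈ 375.4 J/(kg·°C)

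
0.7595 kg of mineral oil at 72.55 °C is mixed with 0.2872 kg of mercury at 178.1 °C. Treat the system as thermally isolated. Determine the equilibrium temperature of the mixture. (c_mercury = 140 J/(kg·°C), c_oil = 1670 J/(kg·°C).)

T_f ≈ 75.8 °C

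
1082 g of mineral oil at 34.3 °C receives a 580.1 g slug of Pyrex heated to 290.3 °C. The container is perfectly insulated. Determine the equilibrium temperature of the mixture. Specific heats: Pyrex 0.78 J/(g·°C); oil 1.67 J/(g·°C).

T_f is the heat-capacity-weighted average of the initial temperatures:
T_f = (452.48*290.3 + 1806.9*34.3) / (452.48 + 1806.9)
    = 193332 / 2259.4 ≈ 85.57 °C

T_f ≈ 85.6 °C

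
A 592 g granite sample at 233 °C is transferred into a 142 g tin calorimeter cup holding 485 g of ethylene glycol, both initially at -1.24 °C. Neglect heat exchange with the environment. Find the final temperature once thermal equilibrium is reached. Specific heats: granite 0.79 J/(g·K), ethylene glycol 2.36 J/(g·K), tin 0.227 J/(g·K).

T_f ≈ 65.4 °C

Let T be the final temperature. ΣQ_i = 0:
592×0.79×(T − 233) + 485×2.36×(T − (-1.24)) + 142×0.227×(T − (-1.24)) = 0
467.68(T − 233) + 1144.6(T − (-1.24)) + 32.23(T − (-1.24)) = 0
(467.68 + 1144.6 + 32.23) T = 467.68×233 + 1144.6×(-1.24) + 32.23×(-1.24)
T = 107510 / 1644.5 = 65.4 °C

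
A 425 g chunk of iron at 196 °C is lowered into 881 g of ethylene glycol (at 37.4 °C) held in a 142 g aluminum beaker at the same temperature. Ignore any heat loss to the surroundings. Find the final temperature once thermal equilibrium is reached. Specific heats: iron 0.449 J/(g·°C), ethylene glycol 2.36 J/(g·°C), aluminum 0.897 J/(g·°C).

T_f ≈ 50.0 °C

Setting the total heat transfer to zero:
425×0.449×(T − 196) + 881×2.36×(T − 37.4) + 142×0.897×(T − 37.4) = 0
190.83(T − 196) + 2079.2(T − 37.4) + 127.37(T − 37.4) = 0
2397.4 T = 119926
T ≈ 50.02 °C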